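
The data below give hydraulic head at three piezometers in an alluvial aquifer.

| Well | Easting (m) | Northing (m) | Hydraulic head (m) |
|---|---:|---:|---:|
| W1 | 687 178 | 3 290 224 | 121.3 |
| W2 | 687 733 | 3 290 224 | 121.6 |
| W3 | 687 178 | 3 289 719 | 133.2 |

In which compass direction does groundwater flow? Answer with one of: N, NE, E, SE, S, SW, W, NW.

N

∂h/∂x = (121.6 − 121.3) / (687733 − 687178) = +0.0005405
∂h/∂y = (133.2 − 121.3) / (3289719 − 3290224) = -0.02356
Flow = −∇h = (-0.0005405 east, +0.02356 north), which points north.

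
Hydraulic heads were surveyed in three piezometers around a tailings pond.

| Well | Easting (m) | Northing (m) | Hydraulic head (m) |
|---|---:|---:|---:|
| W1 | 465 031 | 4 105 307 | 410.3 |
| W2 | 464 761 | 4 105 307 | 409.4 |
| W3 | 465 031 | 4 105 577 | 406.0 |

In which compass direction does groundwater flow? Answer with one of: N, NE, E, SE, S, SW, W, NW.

N

∂h/∂x = (409.4 − 410.3) / (464761 − 465031) = +0.003333
∂h/∂y = (406.0 − 410.3) / (4105577 − 4105307) = -0.01593
Flow = −∇h = (-0.003333 east, +0.01593 north), which points north.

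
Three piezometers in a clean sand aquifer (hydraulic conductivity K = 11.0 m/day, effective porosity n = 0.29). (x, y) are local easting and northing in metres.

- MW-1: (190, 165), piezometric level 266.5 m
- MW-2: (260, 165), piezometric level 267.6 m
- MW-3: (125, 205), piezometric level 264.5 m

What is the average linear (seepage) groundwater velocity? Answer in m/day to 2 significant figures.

Differences from MW-1: to MW-2 (Δx, Δy, Δh) = (70, 0, +1.1); to MW-3 = (-65, 40, -2.0).
Solve a·Δx + b·Δy = Δh: det = 70·40 − (-65)·0 = 2800.
∂h/∂x = [(+1.1)·40 − (-2.0)·0] / 2800 = +0.01571
∂h/∂y = [70·(-2.0) − (-65)·(+1.1)] / 2800 = -0.02446
|∇h| = √(0.01571² + -0.02446²) = 0.02907
Seepage velocity v = K·i/n = 11.0 × 0.02907 / 0.29 = 1.103 m/day.

1.1 m/day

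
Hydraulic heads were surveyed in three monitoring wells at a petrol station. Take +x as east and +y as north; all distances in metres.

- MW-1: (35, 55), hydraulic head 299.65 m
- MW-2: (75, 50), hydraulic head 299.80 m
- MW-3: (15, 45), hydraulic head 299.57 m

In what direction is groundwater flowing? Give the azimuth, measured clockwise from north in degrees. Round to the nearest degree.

264°

Differences from MW-1: to MW-2 (Δx, Δy, Δh) = (40, -5, +0.15); to MW-3 = (-20, -10, -0.08).
Determinant of the coordinate differences = 40·(-10) − (-20)·(-5) = -500.
∂h/∂x = [(+0.15)·(-10) − (-0.08)·(-5)] / -500 = +0.003800
∂h/∂y = [40·(-0.08) − (-20)·(+0.15)] / -500 = +0.0004000
Flow direction (−∇h) has components (-0.003800 E, -0.0004000 N).
Azimuth = atan2(E, N) = atan2(-0.003800, -0.0004000) = 264.0° ≈ 264°.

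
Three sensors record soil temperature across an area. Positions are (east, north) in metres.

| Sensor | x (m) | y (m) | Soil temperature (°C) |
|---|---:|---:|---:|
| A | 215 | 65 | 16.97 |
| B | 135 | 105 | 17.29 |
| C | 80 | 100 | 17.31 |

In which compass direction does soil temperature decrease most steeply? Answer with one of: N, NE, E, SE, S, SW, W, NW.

Taking A as reference: B−A = (-80, 40, +0.32); C−A = (-135, 35, +0.34).
Determinant of the coordinate differences = (-80)·35 − (-135)·40 = 2600.
∂T/∂x = [(+0.32)·35 − (+0.34)·40] / 2600 = -0.0009231
∂T/∂y = [(-80)·(+0.34) − (-135)·(+0.32)] / 2600 = +0.006154
Steepest decrease is along −∇f = (+0.0009231 E, -0.006154 N) → south.

S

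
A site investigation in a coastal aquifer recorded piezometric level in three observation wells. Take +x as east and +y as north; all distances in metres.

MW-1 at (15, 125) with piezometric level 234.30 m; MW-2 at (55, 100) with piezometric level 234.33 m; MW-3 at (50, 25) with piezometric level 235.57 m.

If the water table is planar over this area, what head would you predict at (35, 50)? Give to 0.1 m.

235.3 m

With h = a·x + b·y + c and MW-1 as origin, the differences give:
  40·a + (-25)·b = +0.03
  35·a + (-100)·b = +1.27
Eliminate b (×(-100) and ×(-25), subtract): -3125·a = 28.750 → a = ∂h/∂x = -0.009200
Back-substitute: b = ∂h/∂y = -0.01592.
h(35, 50) = 234.30 + (-0.009200)·(20) + (-0.01592)·(-75) = 234.30 -0.184 +1.194 = 235.310 m.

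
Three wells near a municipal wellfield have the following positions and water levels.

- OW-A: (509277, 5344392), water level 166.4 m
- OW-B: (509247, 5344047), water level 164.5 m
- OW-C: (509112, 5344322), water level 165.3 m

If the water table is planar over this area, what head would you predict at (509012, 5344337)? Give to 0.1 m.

164.9 m

With h = a·x + b·y + c and OW-A as origin, the differences give:
  (-30)·a + (-345)·b = -1.9
  (-165)·a + (-70)·b = -1.1
Eliminate b (×(-70) and ×(-345), subtract): -54825·a = -246.50 → a = ∂h/∂x = +0.004496
Back-substitute: b = ∂h/∂y = +0.005116.
h(509012, 5344337) = 166.4 + (+0.004496)·(-265) + (+0.005116)·(-55) = 166.4 -1.191 -0.281 = 164.927 m.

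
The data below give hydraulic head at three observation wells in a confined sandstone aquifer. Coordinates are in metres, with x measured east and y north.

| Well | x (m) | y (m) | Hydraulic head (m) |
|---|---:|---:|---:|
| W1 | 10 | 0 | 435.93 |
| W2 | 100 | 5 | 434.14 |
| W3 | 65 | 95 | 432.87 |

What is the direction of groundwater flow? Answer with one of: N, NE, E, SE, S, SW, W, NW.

NE

With h = a·x + b·y + c and W1 as origin, the differences give:
  90·a + 5·b = -1.79
  55·a + 95·b = -3.06
Eliminate b (×95 and ×5, subtract): 8275·a = -154.750 → a = ∂h/∂x = -0.01870
Back-substitute: b = ∂h/∂y = -0.02138.
Flow = −∇h = (+0.01870 east, +0.02138 north), which points northeast.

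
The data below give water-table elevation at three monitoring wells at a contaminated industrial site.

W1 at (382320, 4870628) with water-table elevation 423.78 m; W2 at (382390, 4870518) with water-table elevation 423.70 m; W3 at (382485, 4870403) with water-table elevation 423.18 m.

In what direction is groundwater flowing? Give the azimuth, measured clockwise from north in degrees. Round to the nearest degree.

059°

With h = a·x + b·y + c and W1 as origin, the differences give:
  70·a + (-110)·b = -0.08
  165·a + (-225)·b = -0.60
Eliminate b (×(-225) and ×(-110), subtract): 2400·a = -48.000 → a = ∂h/∂x = -0.02000
Back-substitute: b = ∂h/∂y = -0.01200.
Flow direction (−∇h) has components (+0.02000 E, +0.01200 N).
Azimuth = atan2(E, N) = atan2(+0.02000, +0.01200) = 59.0° ≈ 059°.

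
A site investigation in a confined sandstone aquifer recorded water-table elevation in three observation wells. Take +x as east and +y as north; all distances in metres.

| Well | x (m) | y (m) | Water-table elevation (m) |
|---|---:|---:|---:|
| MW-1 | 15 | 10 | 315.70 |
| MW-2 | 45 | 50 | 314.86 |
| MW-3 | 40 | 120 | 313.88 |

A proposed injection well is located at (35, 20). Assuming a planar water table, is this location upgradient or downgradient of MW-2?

upgradient

Differences from MW-1: to MW-2 (Δx, Δy, Δh) = (30, 40, -0.84); to MW-3 = (25, 110, -1.82).
Determinant of the coordinate differences = 30·110 − 25·40 = 2300.
∂h/∂x = [(-0.84)·110 − (-1.82)·40] / 2300 = -0.008522
∂h/∂y = [30·(-1.82) − 25·(-0.84)] / 2300 = -0.01461
Head at (35, 20) = 315.70 + (-0.008522)·(20) + (-0.01461)·(10) = 315.38 m.
That is higher than the 314.86 m at MW-2, so the point is upgradient.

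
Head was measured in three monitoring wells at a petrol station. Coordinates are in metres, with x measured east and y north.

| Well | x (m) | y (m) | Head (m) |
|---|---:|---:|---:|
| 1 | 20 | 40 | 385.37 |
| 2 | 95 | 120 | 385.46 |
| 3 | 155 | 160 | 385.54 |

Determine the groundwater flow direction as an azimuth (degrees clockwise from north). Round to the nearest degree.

282°

Differences from 1: to 2 (Δx, Δy, Δh) = (75, 80, +0.09); to 3 = (135, 120, +0.17).
Solve a·Δx + b·Δy = Δh: det = 75·120 − 135·80 = -1800.
∂h/∂x = [(+0.09)·120 − (+0.17)·80] / -1800 = +0.001556
∂h/∂y = [75·(+0.17) − 135·(+0.09)] / -1800 = -0.0003333
Flow direction (−∇h) has components (-0.001556 E, +0.0003333 N).
Azimuth = atan2(E, N) = atan2(-0.001556, +0.0003333) = 282.1° ≈ 282°.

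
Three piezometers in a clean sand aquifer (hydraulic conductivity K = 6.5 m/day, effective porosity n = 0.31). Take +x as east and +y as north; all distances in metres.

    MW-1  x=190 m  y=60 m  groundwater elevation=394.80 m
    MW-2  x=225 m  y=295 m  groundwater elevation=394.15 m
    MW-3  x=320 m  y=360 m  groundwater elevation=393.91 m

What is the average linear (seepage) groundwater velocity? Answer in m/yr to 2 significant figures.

21 m/yr

Taking MW-1 as reference: MW-2−MW-1 = (35, 235, -0.65); MW-3−MW-1 = (130, 300, -0.89).
Solve a·Δx + b·Δy = Δh: det = 35·300 − 130·235 = -20050.
∂h/∂x = [(-0.65)·300 − (-0.89)·235] / -20050 = -0.0007057
∂h/∂y = [35·(-0.89) − 130·(-0.65)] / -20050 = -0.002661
|∇h| = √(-0.0007057² + -0.002661²) = 0.002753
Seepage velocity v = K·i/n = 6.5 × 0.002753 / 0.31 = 0.05772 m/day = 21.08 m/yr.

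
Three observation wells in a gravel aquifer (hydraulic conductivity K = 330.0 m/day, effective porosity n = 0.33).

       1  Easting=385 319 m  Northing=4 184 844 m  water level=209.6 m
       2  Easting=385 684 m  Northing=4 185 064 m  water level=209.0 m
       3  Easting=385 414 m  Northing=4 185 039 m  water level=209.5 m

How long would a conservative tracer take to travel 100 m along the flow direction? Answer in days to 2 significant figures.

With h = a·x + b·y + c and 1 as origin, the differences give:
  365·a + 220·b = -0.6
  95·a + 195·b = -0.1
Eliminate b (×195 and ×220, subtract): 50275·a = -95.00 → a = ∂h/∂x = -0.001890
Back-substitute: b = ∂h/∂y = +0.0004078.
|∇h| = √(-0.001890² + 0.0004078²) = 0.001933
Seepage velocity v = K·i/n = 330.0 × 0.001933 / 0.33 = 1.933 m/day.
t = 100 / 1.933 = 51.73 days.

52 days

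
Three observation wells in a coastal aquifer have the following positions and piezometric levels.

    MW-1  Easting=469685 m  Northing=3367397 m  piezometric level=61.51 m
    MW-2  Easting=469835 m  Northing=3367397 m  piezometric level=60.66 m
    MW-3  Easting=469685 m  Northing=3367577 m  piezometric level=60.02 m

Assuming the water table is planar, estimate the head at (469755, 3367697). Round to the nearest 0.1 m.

∂h/∂x = (60.66 − 61.51) / (469835 − 469685) = -0.005667
∂h/∂y = (60.02 − 61.51) / (3367577 − 3367397) = -0.008278
h(469755, 3367697) = 61.51 + (-0.005667)·(70) + (-0.008278)·(300) = 61.51 -0.397 -2.483 = 58.630 m.

58.6 m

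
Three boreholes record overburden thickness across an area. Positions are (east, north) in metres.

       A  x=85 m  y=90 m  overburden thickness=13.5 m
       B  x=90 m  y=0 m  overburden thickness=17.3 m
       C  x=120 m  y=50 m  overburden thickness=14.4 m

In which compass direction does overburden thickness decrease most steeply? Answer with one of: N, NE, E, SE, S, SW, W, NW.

NE

Differences from A: to B (Δx, Δy, Δh) = (5, -90, +3.8); to C = (35, -40, +0.9).
Determinant of the coordinate differences = 5·(-40) − 35·(-90) = 2950.
∂d/∂x = [(+3.8)·(-40) − (+0.9)·(-90)] / 2950 = -0.02407
∂d/∂y = [5·(+0.9) − 35·(+3.8)] / 2950 = -0.04356
Steepest decrease is along −∇f = (+0.02407 E, +0.04356 N) → northeast.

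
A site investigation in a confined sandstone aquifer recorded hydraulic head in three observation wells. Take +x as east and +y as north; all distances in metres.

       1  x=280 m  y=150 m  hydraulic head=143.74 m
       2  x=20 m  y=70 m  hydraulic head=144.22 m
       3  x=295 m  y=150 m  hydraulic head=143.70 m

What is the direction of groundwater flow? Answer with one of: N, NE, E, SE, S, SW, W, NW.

With h = a·x + b·y + c and 1 as origin, the differences give:
  (-260)·a + (-80)·b = +0.48
  15·a + 0·b = -0.04
Eliminate b (×0 and ×(-80), subtract): 1200·a = -3.200 → a = ∂h/∂x = -0.002667
Back-substitute: b = ∂h/∂y = +0.002667.
Flow = −∇h = (+0.002667 east, -0.002667 north), which points southeast.

SE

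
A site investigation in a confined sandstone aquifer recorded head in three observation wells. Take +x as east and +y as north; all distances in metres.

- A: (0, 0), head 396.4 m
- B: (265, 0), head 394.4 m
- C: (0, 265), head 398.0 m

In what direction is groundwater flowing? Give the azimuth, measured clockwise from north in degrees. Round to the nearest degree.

∂h/∂x = (394.4 − 396.4) / (265 − 0) = -0.007547
∂h/∂y = (398.0 − 396.4) / (265 − 0) = +0.006038
Flow direction (−∇h) has components (+0.007547 E, -0.006038 N).
Azimuth = atan2(E, N) = atan2(+0.007547, -0.006038) = 128.7° ≈ 129°.

129°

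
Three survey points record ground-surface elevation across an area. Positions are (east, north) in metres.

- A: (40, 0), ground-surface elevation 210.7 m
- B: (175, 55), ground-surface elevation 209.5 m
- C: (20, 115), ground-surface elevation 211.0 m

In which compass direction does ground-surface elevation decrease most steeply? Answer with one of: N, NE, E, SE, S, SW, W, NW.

E

With z = a·x + b·y + c and A as origin, the differences give:
  135·a + 55·b = -1.2
  (-20)·a + 115·b = +0.3
Eliminate b (×115 and ×55, subtract): 16625·a = -154.50 → a = ∂z/∂x = -0.009293
Back-substitute: b = ∂z/∂y = +0.0009925.
Steepest decrease is along −∇f = (+0.009293 E, -0.0009925 N) → east.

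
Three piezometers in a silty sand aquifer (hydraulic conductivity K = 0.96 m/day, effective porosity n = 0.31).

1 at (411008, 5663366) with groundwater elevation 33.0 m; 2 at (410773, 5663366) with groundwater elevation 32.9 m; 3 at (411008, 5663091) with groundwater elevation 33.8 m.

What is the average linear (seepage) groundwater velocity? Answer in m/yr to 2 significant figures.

3.3 m/yr

∂h/∂x = (32.9 − 33.0) / (410773 − 411008) = +0.0004255
∂h/∂y = (33.8 − 33.0) / (5663091 − 5663366) = -0.002909
|∇h| = √(0.0004255² + -0.002909²) = 0.00294
Seepage velocity v = K·i/n = 0.96 × 0.00294 / 0.31 = 0.009105 m/day = 3.326 m/yr.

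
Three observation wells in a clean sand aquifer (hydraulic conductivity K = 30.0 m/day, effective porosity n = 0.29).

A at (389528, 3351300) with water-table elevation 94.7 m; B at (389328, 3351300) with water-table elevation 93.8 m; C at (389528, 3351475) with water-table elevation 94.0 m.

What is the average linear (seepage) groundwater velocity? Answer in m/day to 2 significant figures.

0.62 m/day

∂h/∂x = (93.8 − 94.7) / (389328 − 389528) = +0.004500
∂h/∂y = (94.0 − 94.7) / (3351475 − 3351300) = -0.004000
|∇h| = √(0.004500² + -0.004000²) = 0.006021
Seepage velocity v = K·i/n = 30.0 × 0.006021 / 0.29 = 0.6229 m/day.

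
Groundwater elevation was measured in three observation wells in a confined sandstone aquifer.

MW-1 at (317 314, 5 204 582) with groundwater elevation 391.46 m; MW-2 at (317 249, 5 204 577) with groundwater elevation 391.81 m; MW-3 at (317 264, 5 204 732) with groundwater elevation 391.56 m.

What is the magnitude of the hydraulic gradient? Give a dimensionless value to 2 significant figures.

0.0054

Three-point gradient (reference MW-1): Δ to MW-2 = (-65, -5, +0.35), Δ to MW-3 = (-50, 150, +0.10).
∂h/∂x = -0.005300, ∂h/∂y = -0.001100 (det = -10000).
|∇h| = √(-0.005300² + -0.001100²) = 0.005413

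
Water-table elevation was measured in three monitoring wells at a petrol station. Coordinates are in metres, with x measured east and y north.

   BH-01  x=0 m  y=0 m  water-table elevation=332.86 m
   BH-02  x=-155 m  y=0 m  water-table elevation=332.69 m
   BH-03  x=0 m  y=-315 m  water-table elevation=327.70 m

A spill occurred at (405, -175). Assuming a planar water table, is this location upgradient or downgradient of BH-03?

upgradient

∂h/∂x = (332.69 − 332.86) / (-155 − 0) = +0.001097
∂h/∂y = (327.70 − 332.86) / (-315 − 0) = +0.01638
Head at (405, -175) = 332.86 + (+0.001097)·(405) + (+0.01638)·(-175) = 330.44 m.
That is higher than the 327.70 m at BH-03, so the point is upgradient.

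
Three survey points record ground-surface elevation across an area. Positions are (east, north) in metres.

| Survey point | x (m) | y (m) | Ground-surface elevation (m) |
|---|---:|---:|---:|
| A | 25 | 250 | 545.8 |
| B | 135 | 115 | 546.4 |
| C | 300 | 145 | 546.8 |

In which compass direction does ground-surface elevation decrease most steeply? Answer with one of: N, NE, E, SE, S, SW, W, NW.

NW

Three-point gradient (reference A): Δ to B = (110, -135, +0.6), Δ to C = (275, -105, +1.0).
∂z/∂x = +0.002815, ∂z/∂y = -0.002151 (det = 25575).
Steepest decrease is along −∇f = (-0.002815 E, +0.002151 N) → northwest.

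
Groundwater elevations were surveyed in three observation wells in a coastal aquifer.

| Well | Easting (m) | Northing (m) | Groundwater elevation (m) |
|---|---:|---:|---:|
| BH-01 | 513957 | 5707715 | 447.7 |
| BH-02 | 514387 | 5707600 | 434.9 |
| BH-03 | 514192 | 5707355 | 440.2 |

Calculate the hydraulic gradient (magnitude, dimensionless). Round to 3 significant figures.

Taking BH-01 as reference: BH-02−BH-01 = (430, -115, -12.8); BH-03−BH-01 = (235, -360, -7.5).
Determinant of the coordinate differences = 430·(-360) − 235·(-115) = -127775.
∂h/∂x = [(-12.8)·(-360) − (-7.5)·(-115)] / -127775 = -0.02931
∂h/∂y = [430·(-7.5) − 235·(-12.8)] / -127775 = +0.001698
|∇h| = √(-0.02931² + 0.001698²) = 0.02936

0.0294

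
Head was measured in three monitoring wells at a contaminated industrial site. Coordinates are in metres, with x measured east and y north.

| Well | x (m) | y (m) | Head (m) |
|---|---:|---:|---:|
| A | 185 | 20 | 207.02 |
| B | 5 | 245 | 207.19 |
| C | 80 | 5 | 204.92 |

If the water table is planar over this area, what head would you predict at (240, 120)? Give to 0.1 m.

209.5 m

With h = a·x + b·y + c and A as origin, the differences give:
  (-180)·a + 225·b = +0.17
  (-105)·a + (-15)·b = -2.10
Eliminate b (×(-15) and ×225, subtract): 26325·a = 469.950 → a = ∂h/∂x = +0.01785
Back-substitute: b = ∂h/∂y = +0.01504.
h(240, 120) = 207.02 + (+0.01785)·(55) + (+0.01504)·(100) = 207.02 +0.982 +1.504 = 209.506 m.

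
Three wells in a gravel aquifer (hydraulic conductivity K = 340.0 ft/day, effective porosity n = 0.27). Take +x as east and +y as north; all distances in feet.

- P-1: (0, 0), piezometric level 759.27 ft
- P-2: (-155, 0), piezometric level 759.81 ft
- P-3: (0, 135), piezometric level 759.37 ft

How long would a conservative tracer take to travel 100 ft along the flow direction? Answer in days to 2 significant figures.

∂h/∂x = (759.81 − 759.27) / (-155 − 0) = -0.003484
∂h/∂y = (759.37 − 759.27) / (135 − 0) = +0.0007407
|∇h| = √(-0.003484² + 0.0007407²) = 0.003562
Seepage velocity v = K·i/n = 340.0 × 0.003562 / 0.27 = 4.485 ft/day.
t = 100 / 4.485 = 22.3 days.

22 days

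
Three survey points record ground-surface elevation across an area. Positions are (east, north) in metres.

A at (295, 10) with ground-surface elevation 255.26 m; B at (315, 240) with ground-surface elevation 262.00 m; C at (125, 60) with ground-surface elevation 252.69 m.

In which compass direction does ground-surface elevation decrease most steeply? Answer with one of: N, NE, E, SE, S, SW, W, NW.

With z = a·x + b·y + c and A as origin, the differences give:
  20·a + 230·b = +6.74
  (-170)·a + 50·b = -2.57
Eliminate b (×50 and ×230, subtract): 40100·a = 928.100 → a = ∂z/∂x = +0.02314
Back-substitute: b = ∂z/∂y = +0.02729.
Steepest decrease is along −∇f = (-0.02314 E, -0.02729 N) → southwest.

SW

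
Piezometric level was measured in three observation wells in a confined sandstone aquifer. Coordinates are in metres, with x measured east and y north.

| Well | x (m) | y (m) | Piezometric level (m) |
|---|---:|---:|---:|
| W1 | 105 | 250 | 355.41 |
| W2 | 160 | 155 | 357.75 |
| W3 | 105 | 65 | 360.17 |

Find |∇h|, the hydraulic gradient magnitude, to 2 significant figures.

0.026

Taking W1 as reference: W2−W1 = (55, -95, +2.34); W3−W1 = (0, -185, +4.76).
Determinant of the coordinate differences = 55·(-185) − 0·(-95) = -10175.
∂h/∂x = [(+2.34)·(-185) − (+4.76)·(-95)] / -10175 = -0.001897
∂h/∂y = [55·(+4.76) − 0·(+2.34)] / -10175 = -0.02573
|∇h| = √(-0.001897² + -0.02573²) = 0.0258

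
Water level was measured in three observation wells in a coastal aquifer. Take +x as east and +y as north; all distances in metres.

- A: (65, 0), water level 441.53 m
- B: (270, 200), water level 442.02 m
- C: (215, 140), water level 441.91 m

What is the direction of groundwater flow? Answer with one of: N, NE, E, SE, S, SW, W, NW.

Three-point gradient (reference A): Δ to B = (205, 200, +0.49), Δ to C = (150, 140, +0.38).
∂h/∂x = +0.005692, ∂h/∂y = -0.003385 (det = -1300).
Flow = −∇h = (-0.005692 east, +0.003385 north), which points northwest.

NW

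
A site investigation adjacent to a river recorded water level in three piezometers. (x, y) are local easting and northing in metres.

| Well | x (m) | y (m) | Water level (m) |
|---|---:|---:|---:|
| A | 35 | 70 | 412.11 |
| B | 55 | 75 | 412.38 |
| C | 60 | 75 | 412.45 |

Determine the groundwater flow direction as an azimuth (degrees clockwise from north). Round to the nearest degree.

278°

Taking A as reference: B−A = (20, 5, +0.27); C−A = (25, 5, +0.34).
Determinant of the coordinate differences = 20·5 − 25·5 = -25.
∂h/∂x = [(+0.27)·5 − (+0.34)·5] / -25 = +0.01400
∂h/∂y = [20·(+0.34) − 25·(+0.27)] / -25 = -0.002000
Flow direction (−∇h) has components (-0.01400 E, +0.002000 N).
Azimuth = atan2(E, N) = atan2(-0.01400, +0.002000) = 278.1° ≈ 278°.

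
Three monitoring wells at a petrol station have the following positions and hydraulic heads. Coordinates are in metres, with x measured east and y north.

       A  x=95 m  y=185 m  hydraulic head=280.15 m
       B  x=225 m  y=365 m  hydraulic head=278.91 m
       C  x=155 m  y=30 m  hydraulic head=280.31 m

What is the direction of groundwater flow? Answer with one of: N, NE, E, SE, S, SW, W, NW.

Taking A as reference: B−A = (130, 180, -1.24); C−A = (60, -155, +0.16).
Determinant of the coordinate differences = 130·(-155) − 60·180 = -30950.
∂h/∂x = [(-1.24)·(-155) − (+0.16)·180] / -30950 = -0.005279
∂h/∂y = [130·(+0.16) − 60·(-1.24)] / -30950 = -0.003076
Flow = −∇h = (+0.005279 east, +0.003076 north), which points northeast.

NE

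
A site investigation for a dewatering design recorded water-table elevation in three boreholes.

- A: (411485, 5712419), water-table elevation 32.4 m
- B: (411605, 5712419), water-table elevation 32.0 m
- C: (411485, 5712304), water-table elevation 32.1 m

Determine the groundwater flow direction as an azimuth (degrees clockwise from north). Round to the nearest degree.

∂h/∂x = (32.0 − 32.4) / (411605 − 411485) = -0.003333
∂h/∂y = (32.1 − 32.4) / (5712304 − 5712419) = +0.002609
Flow direction (−∇h) has components (+0.003333 E, -0.002609 N).
Azimuth = atan2(E, N) = atan2(+0.003333, -0.002609) = 128.0° ≈ 128°.

128°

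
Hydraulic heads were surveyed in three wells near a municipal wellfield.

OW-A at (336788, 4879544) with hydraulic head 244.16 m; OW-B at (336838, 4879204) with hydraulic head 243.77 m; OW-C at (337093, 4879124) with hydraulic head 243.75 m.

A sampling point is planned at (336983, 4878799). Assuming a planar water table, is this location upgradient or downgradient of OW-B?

Differences from OW-A: to OW-B (Δx, Δy, Δh) = (50, -340, -0.39); to OW-C = (305, -420, -0.41).
Determinant of the coordinate differences = 50·(-420) − 305·(-340) = 82700.
∂h/∂x = [(-0.39)·(-420) − (-0.41)·(-340)] / 82700 = +0.0002950
∂h/∂y = [50·(-0.41) − 305·(-0.39)] / 82700 = +0.001190
Head at (336983, 4878799) = 244.16 + (+0.0002950)·(195) + (+0.001190)·(-745) = 243.33 m.
That is lower than the 243.77 m at OW-B, so the point is downgradient.

downgradient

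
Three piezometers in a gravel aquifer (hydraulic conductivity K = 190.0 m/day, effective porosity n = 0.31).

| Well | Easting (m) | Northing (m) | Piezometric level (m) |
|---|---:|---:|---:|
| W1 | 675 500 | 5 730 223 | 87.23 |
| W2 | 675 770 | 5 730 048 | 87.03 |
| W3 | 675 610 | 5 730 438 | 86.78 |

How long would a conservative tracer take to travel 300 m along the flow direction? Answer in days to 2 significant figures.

With h = a·x + b·y + c and W1 as origin, the differences give:
  270·a + (-175)·b = -0.20
  110·a + 215·b = -0.45
Eliminate b (×215 and ×(-175), subtract): 77300·a = -121.750 → a = ∂h/∂x = -0.001575
Back-substitute: b = ∂h/∂y = -0.001287.
|∇h| = √(-0.001575² + -0.001287²) = 0.002034
Seepage velocity v = K·i/n = 190.0 × 0.002034 / 0.31 = 1.247 m/day.
t = 300 / 1.247 = 240.6 days.

240 days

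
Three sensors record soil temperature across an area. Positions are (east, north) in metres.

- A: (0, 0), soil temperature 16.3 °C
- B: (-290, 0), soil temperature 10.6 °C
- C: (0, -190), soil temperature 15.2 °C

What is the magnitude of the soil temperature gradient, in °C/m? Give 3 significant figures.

∂T/∂x = (10.6 − 16.3) / (-290 − 0) = +0.01966
∂T/∂y = (15.2 − 16.3) / (-190 − 0) = +0.005789
|∇f| = √(0.01966² + 0.005789²) = 0.02049 °C/m

0.0205 °C/m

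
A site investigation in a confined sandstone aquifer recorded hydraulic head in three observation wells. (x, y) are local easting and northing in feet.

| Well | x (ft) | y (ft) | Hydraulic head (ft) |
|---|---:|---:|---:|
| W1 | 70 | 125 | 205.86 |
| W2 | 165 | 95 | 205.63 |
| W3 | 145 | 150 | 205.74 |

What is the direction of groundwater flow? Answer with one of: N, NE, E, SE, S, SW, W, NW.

Taking W1 as reference: W2−W1 = (95, -30, -0.23); W3−W1 = (75, 25, -0.12).
Determinant of the coordinate differences = 95·25 − 75·(-30) = 4625.
∂h/∂x = [(-0.23)·25 − (-0.12)·(-30)] / 4625 = -0.002022
∂h/∂y = [95·(-0.12) − 75·(-0.23)] / 4625 = +0.001265
Flow = −∇h = (+0.002022 east, -0.001265 north), which points southeast.

SE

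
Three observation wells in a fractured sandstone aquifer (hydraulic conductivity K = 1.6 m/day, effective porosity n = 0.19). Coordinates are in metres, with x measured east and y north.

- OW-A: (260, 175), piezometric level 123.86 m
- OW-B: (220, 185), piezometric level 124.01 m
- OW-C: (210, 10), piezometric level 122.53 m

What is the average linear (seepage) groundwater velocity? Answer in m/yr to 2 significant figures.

27 m/yr

Taking OW-A as reference: OW-B−OW-A = (-40, 10, +0.15); OW-C−OW-A = (-50, -165, -1.33).
Solve a·Δx + b·Δy = Δh: det = (-40)·(-165) − (-50)·10 = 7100.
∂h/∂x = [(+0.15)·(-165) − (-1.33)·10] / 7100 = -0.001613
∂h/∂y = [(-40)·(-1.33) − (-50)·(+0.15)] / 7100 = +0.008549
|∇h| = √(-0.001613² + 0.008549²) = 0.0087
Seepage velocity v = K·i/n = 1.6 × 0.0087 / 0.19 = 0.07326 m/day = 26.76 m/yr.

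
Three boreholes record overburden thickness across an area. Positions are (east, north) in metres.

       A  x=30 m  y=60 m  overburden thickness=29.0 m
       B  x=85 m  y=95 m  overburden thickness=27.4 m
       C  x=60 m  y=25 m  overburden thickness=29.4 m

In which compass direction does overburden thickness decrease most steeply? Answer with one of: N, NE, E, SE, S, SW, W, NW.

Taking A as reference: B−A = (55, 35, -1.6); C−A = (30, -35, +0.4).
Determinant of the coordinate differences = 55·(-35) − 30·35 = -2975.
∂d/∂x = [(-1.6)·(-35) − (+0.4)·35] / -2975 = -0.01412
∂d/∂y = [55·(+0.4) − 30·(-1.6)] / -2975 = -0.02353
Steepest decrease is along −∇f = (+0.01412 E, +0.02353 N) → northeast.

NE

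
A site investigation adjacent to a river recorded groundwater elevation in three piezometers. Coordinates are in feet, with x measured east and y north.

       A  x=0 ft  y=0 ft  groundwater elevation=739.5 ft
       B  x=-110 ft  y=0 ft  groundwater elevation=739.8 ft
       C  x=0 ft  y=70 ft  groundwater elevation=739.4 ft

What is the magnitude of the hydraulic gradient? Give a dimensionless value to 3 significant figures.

0.00308

∂h/∂x = (739.8 − 739.5) / (-110 − 0) = -0.002727
∂h/∂y = (739.4 − 739.5) / (70 − 0) = -0.001429
|∇h| = √(-0.002727² + -0.001429²) = 0.003079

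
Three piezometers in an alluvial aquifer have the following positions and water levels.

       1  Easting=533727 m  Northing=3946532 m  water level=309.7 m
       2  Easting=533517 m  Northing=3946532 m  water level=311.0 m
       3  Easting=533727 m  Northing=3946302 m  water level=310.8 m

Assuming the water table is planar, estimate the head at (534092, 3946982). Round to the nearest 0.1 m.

∂h/∂x = (311.0 − 309.7) / (533517 − 533727) = -0.006190
∂h/∂y = (310.8 − 309.7) / (3946302 − 3946532) = -0.004783
h(534092, 3946982) = 309.7 + (-0.006190)·(365) + (-0.004783)·(450) = 309.7 -2.260 -2.152 = 305.288 m.

305.3 m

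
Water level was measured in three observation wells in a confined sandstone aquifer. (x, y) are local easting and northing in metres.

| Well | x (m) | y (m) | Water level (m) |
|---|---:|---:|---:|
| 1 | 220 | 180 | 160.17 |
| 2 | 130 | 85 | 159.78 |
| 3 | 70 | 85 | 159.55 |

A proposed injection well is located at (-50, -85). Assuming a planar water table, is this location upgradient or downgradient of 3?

Three-point gradient (reference 1): Δ to 2 = (-90, -95, -0.39), Δ to 3 = (-150, -95, -0.62).
∂h/∂x = +0.003833, ∂h/∂y = +0.0004737 (det = -5700).
Head at (-50, -85) = 160.17 + (+0.003833)·(-270) + (+0.0004737)·(-265) = 159.01 m.
That is lower than the 159.55 m at 3, so the point is downgradient.

downgradient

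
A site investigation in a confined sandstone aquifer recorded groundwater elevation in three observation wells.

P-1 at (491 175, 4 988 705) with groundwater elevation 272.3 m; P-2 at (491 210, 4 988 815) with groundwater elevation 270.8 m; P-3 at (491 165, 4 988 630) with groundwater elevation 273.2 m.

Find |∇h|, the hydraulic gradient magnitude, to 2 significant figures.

With h = a·x + b·y + c and P-1 as origin, the differences give:
  35·a + 110·b = -1.5
  (-10)·a + (-75)·b = +0.9
Eliminate b (×(-75) and ×110, subtract): -1525·a = 13.50 → a = ∂h/∂x = -0.008852
Back-substitute: b = ∂h/∂y = -0.01082.
|∇h| = √(-0.008852² + -0.01082²) = 0.01398

0.014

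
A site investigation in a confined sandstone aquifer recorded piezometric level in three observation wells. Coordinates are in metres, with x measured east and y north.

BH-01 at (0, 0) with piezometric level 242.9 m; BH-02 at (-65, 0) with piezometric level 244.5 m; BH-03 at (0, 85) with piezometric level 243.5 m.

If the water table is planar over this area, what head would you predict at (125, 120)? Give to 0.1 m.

∂h/∂x = (244.5 − 242.9) / (-65 − 0) = -0.02462
∂h/∂y = (243.5 − 242.9) / (85 − 0) = +0.007059
h(125, 120) = 242.9 + (-0.02462)·(125) + (+0.007059)·(120) = 242.9 -3.077 +0.847 = 240.670 m.

240.7 m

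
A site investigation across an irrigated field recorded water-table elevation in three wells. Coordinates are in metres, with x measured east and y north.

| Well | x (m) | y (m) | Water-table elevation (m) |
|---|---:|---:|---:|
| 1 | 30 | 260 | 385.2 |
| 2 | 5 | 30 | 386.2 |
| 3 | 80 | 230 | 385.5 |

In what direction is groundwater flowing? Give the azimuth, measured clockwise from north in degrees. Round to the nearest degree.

326°

Taking 1 as reference: 2−1 = (-25, -230, +1.0); 3−1 = (50, -30, +0.3).
Determinant of the coordinate differences = (-25)·(-30) − 50·(-230) = 12250.
∂h/∂x = [(+1.0)·(-30) − (+0.3)·(-230)] / 12250 = +0.003184
∂h/∂y = [(-25)·(+0.3) − 50·(+1.0)] / 12250 = -0.004694
Flow direction (−∇h) has components (-0.003184 E, +0.004694 N).
Azimuth = atan2(E, N) = atan2(-0.003184, +0.004694) = 325.9° ≈ 326°.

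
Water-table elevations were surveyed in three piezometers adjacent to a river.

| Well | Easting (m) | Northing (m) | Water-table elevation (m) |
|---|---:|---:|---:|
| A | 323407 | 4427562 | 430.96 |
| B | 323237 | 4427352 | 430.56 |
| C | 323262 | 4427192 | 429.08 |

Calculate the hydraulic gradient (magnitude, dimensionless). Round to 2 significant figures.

0.011

Taking A as reference: B−A = (-170, -210, -0.40); C−A = (-145, -370, -1.88).
Determinant of the coordinate differences = (-170)·(-370) − (-145)·(-210) = 32450.
∂h/∂x = [(-0.40)·(-370) − (-1.88)·(-210)] / 32450 = -0.007606
∂h/∂y = [(-170)·(-1.88) − (-145)·(-0.40)] / 32450 = +0.008062
|∇h| = √(-0.007606² + 0.008062²) = 0.01108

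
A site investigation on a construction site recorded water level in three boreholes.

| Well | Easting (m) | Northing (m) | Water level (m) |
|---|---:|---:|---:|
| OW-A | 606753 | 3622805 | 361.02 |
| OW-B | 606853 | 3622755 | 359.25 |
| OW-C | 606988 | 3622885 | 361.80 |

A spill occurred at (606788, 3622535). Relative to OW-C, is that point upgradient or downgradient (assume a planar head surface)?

Taking OW-A as reference: OW-B−OW-A = (100, -50, -1.77); OW-C−OW-A = (235, 80, +0.78).
Solve a·Δx + b·Δy = Δh: det = 100·80 − 235·(-50) = 19750.
∂h/∂x = [(-1.77)·80 − (+0.78)·(-50)] / 19750 = -0.005195
∂h/∂y = [100·(+0.78) − 235·(-1.77)] / 19750 = +0.02501
Head at (606788, 3622535) = 361.02 + (-0.005195)·(35) + (+0.02501)·(-270) = 354.09 m.
That is lower than the 361.80 m at OW-C, so the point is downgradient.

downgradient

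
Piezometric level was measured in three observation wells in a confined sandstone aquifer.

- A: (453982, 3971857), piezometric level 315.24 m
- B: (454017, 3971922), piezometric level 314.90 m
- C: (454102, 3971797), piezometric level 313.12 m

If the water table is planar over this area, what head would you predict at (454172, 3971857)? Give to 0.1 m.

312.2 m

Three-point gradient (reference A): Δ to B = (35, 65, -0.34), Δ to C = (120, -60, -2.12).
∂h/∂x = -0.01598, ∂h/∂y = +0.003374 (det = -9900).
h(454172, 3971857) = 315.24 + (-0.01598)·(190) + (+0.003374)·(0) = 315.24 -3.036 +0.000 = 312.204 m.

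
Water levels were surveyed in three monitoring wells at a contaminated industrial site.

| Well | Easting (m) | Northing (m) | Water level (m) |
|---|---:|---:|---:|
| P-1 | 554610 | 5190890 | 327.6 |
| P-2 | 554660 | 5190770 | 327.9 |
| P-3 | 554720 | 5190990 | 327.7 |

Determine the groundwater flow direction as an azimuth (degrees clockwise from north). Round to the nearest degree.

304°

Three-point gradient (reference P-1): Δ to P-2 = (50, -120, +0.3), Δ to P-3 = (110, 100, +0.1).
∂h/∂x = +0.002308, ∂h/∂y = -0.001538 (det = 18200).
Flow direction (−∇h) has components (-0.002308 E, +0.001538 N).
Azimuth = atan2(E, N) = atan2(-0.002308, +0.001538) = 303.7° ≈ 304°.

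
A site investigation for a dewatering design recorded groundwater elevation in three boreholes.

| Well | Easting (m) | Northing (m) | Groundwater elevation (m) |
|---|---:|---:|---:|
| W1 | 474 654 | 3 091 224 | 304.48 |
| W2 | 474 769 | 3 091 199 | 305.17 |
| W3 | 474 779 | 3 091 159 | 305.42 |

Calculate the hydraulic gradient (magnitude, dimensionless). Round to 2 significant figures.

0.0070

With h = a·x + b·y + c and W1 as origin, the differences give:
  115·a + (-25)·b = +0.69
  125·a + (-65)·b = +0.94
Eliminate b (×(-65) and ×(-25), subtract): -4350·a = -21.350 → a = ∂h/∂x = +0.004908
Back-substitute: b = ∂h/∂y = -0.005023.
|∇h| = √(0.004908² + -0.005023²) = 0.007023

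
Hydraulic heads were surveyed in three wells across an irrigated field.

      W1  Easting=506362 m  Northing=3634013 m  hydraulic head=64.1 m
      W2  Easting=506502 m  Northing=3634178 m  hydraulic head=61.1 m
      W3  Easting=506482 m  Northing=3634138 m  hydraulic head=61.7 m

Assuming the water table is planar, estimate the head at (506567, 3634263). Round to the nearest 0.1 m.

With h = a·x + b·y + c and W1 as origin, the differences give:
  140·a + 165·b = -3.0
  120·a + 125·b = -2.4
Eliminate b (×125 and ×165, subtract): -2300·a = 21.00 → a = ∂h/∂x = -0.009130
Back-substitute: b = ∂h/∂y = -0.01043.
h(506567, 3634263) = 64.1 + (-0.009130)·(205) + (-0.01043)·(250) = 64.1 -1.872 -2.609 = 59.620 m.

59.6 m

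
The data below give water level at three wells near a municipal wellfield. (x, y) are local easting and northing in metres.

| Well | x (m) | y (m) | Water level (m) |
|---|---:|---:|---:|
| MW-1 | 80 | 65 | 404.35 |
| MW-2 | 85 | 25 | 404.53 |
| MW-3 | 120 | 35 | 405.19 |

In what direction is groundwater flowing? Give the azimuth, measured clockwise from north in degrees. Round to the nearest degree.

276°

Three-point gradient (reference MW-1): Δ to MW-2 = (5, -40, +0.18), Δ to MW-3 = (40, -30, +0.84).
∂h/∂x = +0.01945, ∂h/∂y = -0.002069 (det = 1450).
Flow direction (−∇h) has components (-0.01945 E, +0.002069 N).
Azimuth = atan2(E, N) = atan2(-0.01945, +0.002069) = 276.1° ≈ 276°.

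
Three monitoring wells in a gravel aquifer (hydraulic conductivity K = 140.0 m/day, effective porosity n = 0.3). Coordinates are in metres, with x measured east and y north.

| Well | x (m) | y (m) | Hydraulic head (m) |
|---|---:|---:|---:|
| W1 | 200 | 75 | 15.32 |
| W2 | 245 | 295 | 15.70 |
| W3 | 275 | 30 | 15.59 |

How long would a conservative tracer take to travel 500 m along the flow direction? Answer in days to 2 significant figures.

250 days

Taking W1 as reference: W2−W1 = (45, 220, +0.38); W3−W1 = (75, -45, +0.27).
Solve a·Δx + b·Δy = Δh: det = 45·(-45) − 75·220 = -18525.
∂h/∂x = [(+0.38)·(-45) − (+0.27)·220] / -18525 = +0.004130
∂h/∂y = [45·(+0.27) − 75·(+0.38)] / -18525 = +0.0008826
|∇h| = √(0.004130² + 0.0008826²) = 0.004223
Seepage velocity v = K·i/n = 140.0 × 0.004223 / 0.3 = 1.971 m/day.
t = 500 / 1.971 = 253.7 days.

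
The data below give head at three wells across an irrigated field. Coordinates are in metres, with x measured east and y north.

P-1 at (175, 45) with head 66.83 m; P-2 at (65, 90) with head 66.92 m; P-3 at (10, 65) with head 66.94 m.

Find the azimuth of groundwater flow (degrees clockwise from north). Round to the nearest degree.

131°

Differences from P-1: to P-2 (Δx, Δy, Δh) = (-110, 45, +0.09); to P-3 = (-165, 20, +0.11).
Solve a·Δx + b·Δy = Δh: det = (-110)·20 − (-165)·45 = 5225.
∂h/∂x = [(+0.09)·20 − (+0.11)·45] / 5225 = -0.0006029
∂h/∂y = [(-110)·(+0.11) − (-165)·(+0.09)] / 5225 = +0.0005263
Flow direction (−∇h) has components (+0.0006029 E, -0.0005263 N).
Azimuth = atan2(E, N) = atan2(+0.0006029, -0.0005263) = 131.1° ≈ 131°.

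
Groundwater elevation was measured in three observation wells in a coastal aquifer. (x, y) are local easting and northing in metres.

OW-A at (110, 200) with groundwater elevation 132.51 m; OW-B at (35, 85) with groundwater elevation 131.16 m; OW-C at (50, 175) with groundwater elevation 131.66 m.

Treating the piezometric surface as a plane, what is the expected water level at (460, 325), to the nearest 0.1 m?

137.4 m

Differences from OW-A: to OW-B (Δx, Δy, Δh) = (-75, -115, -1.35); to OW-C = (-60, -25, -0.85).
Solve a·Δx + b·Δy = Δh: det = (-75)·(-25) − (-60)·(-115) = -5025.
∂h/∂x = [(-1.35)·(-25) − (-0.85)·(-115)] / -5025 = +0.01274
∂h/∂y = [(-75)·(-0.85) − (-60)·(-1.35)] / -5025 = +0.003433
h(460, 325) = 132.51 + (+0.01274)·(350) + (+0.003433)·(125) = 132.51 +4.458 +0.429 = 137.397 m.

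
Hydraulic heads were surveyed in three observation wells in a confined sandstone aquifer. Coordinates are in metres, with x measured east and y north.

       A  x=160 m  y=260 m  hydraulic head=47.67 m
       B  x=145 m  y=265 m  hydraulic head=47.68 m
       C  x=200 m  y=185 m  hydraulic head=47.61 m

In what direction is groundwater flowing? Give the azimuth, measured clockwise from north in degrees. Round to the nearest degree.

Three-point gradient (reference A): Δ to B = (-15, 5, +0.01), Δ to C = (40, -75, -0.06).
∂h/∂x = -0.0004865, ∂h/∂y = +0.0005405 (det = 925).
Flow direction (−∇h) has components (+0.0004865 E, -0.0005405 N).
Azimuth = atan2(E, N) = atan2(+0.0004865, -0.0005405) = 138.0° ≈ 138°.

138°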